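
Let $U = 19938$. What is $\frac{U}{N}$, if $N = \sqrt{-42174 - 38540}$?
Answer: $- \frac{9969 i \sqrt{80714}}{40357} \approx - 70.179 i$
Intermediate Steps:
$N = i \sqrt{80714}$ ($N = \sqrt{-80714} = i \sqrt{80714} \approx 284.1 i$)
$\frac{U}{N} = \frac{19938}{i \sqrt{80714}} = 19938 \left(- \frac{i \sqrt{80714}}{80714}\right) = - \frac{9969 i \sqrt{80714}}{40357}$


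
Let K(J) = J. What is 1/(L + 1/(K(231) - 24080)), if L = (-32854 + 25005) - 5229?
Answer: -23849/311897223 ≈ -7.6464e-5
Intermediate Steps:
L = -13078 (L = -7849 - 5229 = -13078)
1/(L + 1/(K(231) - 24080)) = 1/(-13078 + 1/(231 - 24080)) = 1/(-13078 + 1/(-23849)) = 1/(-13078 - 1/23849) = 1/(-311897223/23849) = -23849/311897223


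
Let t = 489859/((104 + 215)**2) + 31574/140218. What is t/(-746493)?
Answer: -11983341846/1775250418131619 ≈ -6.7502e-6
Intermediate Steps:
t = 35950025538/7134361949 (t = 489859/(319**2) + 31574*(1/140218) = 489859/101761 + 15787/70109 = 35950025538/7134361949 ≈ 5.0390)
t/(-746493) = (35950025538/7134361949)/(-746493) = (35950025538/7134361949)*(-1/746493) = -11983341846/1775250418131619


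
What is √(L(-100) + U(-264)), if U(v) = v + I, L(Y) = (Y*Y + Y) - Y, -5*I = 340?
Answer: 2*√2417 ≈ 98.326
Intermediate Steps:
I = -68 (I = -⅕*340 = -68)
L(Y) = Y² (L(Y) = (Y² + Y) - Y = (Y + Y²) - Y = Y²)
U(v) = -68 + v (U(v) = v - 68 = -68 + v)
√(L(-100) + U(-264)) = √((-100)² + (-68 - 264)) = √(10000 - 332) = √9668 = 2*√2417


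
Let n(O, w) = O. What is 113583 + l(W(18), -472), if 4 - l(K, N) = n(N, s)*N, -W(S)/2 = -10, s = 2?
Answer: -109197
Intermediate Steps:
W(S) = 20 (W(S) = -2*(-10) = 20)
l(K, N) = 4 - N² (l(K, N) = 4 - N*N = 4 - N²)
113583 + l(W(18), -472) = 113583 + (4 - 1*(-472)²) = 113583 + (4 - 1*222784) = 113583 + (4 - 222784) = 113583 - 222780 = -109197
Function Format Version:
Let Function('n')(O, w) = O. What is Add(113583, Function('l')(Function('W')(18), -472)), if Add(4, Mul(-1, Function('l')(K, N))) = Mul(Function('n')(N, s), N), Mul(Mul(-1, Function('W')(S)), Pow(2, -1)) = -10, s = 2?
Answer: -109197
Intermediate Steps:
Function('W')(S) = 20 (Function('W')(S) = Mul(-2, -10) = 20)
Function('l')(K, N) = Add(4, Mul(-1, Pow(N, 2))) (Function('l')(K, N) = Add(4, Mul(-1, Mul(N, N))) = Add(4, Mul(-1, Pow(N, 2))))
Add(113583, Function('l')(Function('W')(18), -472)) = Add(113583, Add(4, Mul(-1, Pow(-472, 2)))) = Add(113583, Add(4, Mul(-1, 222784))) = Add(113583, Add(4, -222784)) = Add(113583, -222780) = -109197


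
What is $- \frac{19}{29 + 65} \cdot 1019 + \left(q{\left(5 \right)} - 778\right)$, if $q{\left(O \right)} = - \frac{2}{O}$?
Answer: $- \frac{462653}{470} \approx -984.37$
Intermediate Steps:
$- \frac{19}{29 + 65} \cdot 1019 + \left(q{\left(5 \right)} - 778\right) = - \frac{19}{29 + 65} \cdot 1019 - \left(778 + \frac{2}{5}\right) = - \frac{19}{94} \cdot 1019 - \frac{3892}{5} = \left(-19\right) \frac{1}{94} \cdot 1019 - \frac{3892}{5} = \left(- \frac{19}{94}\right) 1019 - \frac{3892}{5} = - \frac{19361}{94} - \frac{3892}{5} = - \frac{462653}{470}$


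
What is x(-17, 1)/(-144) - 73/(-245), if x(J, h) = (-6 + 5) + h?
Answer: 73/245 ≈ 0.29796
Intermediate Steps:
x(J, h) = -1 + h
x(-17, 1)/(-144) - 73/(-245) = (-1 + 1)/(-144) - 73/(-245) = 0*(-1/144) - 73*(-1/245) = 0 + 73/245 = 73/245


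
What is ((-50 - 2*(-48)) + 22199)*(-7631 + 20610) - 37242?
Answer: 288680613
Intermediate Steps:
((-50 - 2*(-48)) + 22199)*(-7631 + 20610) - 37242 = ((-50 + 96) + 22199)*12979 - 37242 = (46 + 22199)*12979 - 37242 = 22245*12979 - 37242 = 288717855 - 37242 = 288680613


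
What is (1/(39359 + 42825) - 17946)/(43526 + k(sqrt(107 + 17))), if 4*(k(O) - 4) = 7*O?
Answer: -32100633981195/77863608498113 + 10324118441*sqrt(31)/311454433992452 ≈ -0.41208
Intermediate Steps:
k(O) = 4 + 7*O/4 (k(O) = 4 + (7*O)/4 = 4 + 7*O/4)
(1/(39359 + 42825) - 17946)/(43526 + k(sqrt(107 + 17))) = (1/(39359 + 42825) - 17946)/(43526 + (4 + 7*sqrt(107 + 17)/4)) = (1/82184 - 17946)/(43526 + (4 + 7*sqrt(124)/4)) = (1/82184 - 17946)/(43526 + (4 + 7*(2*sqrt(31))/4)) = -1474874063/(82184*(43526 + (4 + 7*sqrt(31)/2))) = -1474874063/(82184*(43530 + 7*sqrt(31)/2))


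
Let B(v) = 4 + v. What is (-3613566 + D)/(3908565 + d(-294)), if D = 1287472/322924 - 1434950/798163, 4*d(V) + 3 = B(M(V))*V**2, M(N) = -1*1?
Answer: -931381576851990256/1024125655873520445 ≈ -0.90944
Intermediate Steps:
M(N) = -1
d(V) = -3/4 + 3*V**2/4 (d(V) = -3/4 + ((4 - 1)*V**2)/4 = -3/4 + (3*V**2)/4 = -3/4 + 3*V**2/4)
D = 141058180034/64436497153 (D = 1287472*(1/322924) - 1434950*1/798163 = 321868/80731 - 1434950/798163 = 141058180034/64436497153 ≈ 2.1891)
(-3613566 + D)/(3908565 + d(-294)) = (-3613566 + 141058180034/64436497153)/(3908565 + (-3/4 + (3/4)*(-294)**2)) = -232845394212997564/(64436497153*(3908565 + (-3/4 + (3/4)*86436))) = -232845394212997564/(64436497153*(3908565 + (-3/4 + 64827))) = -232845394212997564/(64436497153*(3908565 + 259305/4)) = -232845394212997564/(64436497153*15893565/4) = -232845394212997564/64436497153*4/15893565 = -931381576851990256/1024125655873520445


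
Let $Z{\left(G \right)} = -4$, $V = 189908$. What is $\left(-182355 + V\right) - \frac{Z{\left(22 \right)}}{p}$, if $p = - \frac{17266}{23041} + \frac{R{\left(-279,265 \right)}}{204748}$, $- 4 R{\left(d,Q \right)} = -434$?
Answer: $\frac{53326908479223}{7065358039} \approx 7547.7$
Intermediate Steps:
$R{\left(d,Q \right)} = \frac{217}{2}$ ($R{\left(d,Q \right)} = \left(- \frac{1}{4}\right) \left(-434\right) = \frac{217}{2}$)
$p = - \frac{7065358039}{9435197336}$ ($p = - \frac{17266}{23041} + \frac{217}{2 \cdot 204748} = \left(-17266\right) \frac{1}{23041} + \frac{217}{2} \cdot \frac{1}{204748} = - \frac{17266}{23041} + \frac{217}{409496} = - \frac{7065358039}{9435197336} \approx -0.74883$)
$\left(-182355 + V\right) - \frac{Z{\left(22 \right)}}{p} = \left(-182355 + 189908\right) - - \frac{4}{- \frac{7065358039}{9435197336}} = 7553 - \left(-4\right) \left(- \frac{9435197336}{7065358039}\right) = 7553 - \frac{37740789344}{7065358039} = \frac{53326908479223}{7065358039}$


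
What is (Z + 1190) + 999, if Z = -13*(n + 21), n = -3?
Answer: 1955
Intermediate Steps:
Z = -234 (Z = -13*(-3 + 21) = -13*18 = -234)
(Z + 1190) + 999 = (-234 + 1190) + 999 = 956 + 999 = 1955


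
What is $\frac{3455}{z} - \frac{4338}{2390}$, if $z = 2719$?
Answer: $- \frac{1768786}{3249205} \approx -0.54438$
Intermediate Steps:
$\frac{3455}{z} - \frac{4338}{2390} = \frac{3455}{2719} - \frac{4338}{2390} = 3455 \cdot \frac{1}{2719} - \frac{2169}{1195} = \frac{3455}{2719} - \frac{2169}{1195} = - \frac{1768786}{3249205}$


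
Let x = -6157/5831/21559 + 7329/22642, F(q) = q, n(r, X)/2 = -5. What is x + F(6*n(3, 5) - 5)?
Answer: -184090763784923/2846337797618 ≈ -64.676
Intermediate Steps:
n(r, X) = -10 (n(r, X) = 2*(-5) = -10)
x = 921193060247/2846337797618 (x = -6157*1/5831*(1/21559) + 7329*(1/22642) = -6157/5831*1/21559 + 7329/22642 = -6157/125710529 + 7329/22642 = 921193060247/2846337797618 ≈ 0.32364)
x + F(6*n(3, 5) - 5) = 921193060247/2846337797618 + (6*(-10) - 5) = 921193060247/2846337797618 + (-60 - 5) = 921193060247/2846337797618 - 65 = -184090763784923/2846337797618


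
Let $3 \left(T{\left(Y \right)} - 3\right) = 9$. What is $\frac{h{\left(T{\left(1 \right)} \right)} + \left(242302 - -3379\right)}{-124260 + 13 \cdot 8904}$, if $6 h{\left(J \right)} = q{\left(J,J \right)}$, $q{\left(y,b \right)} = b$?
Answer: $- \frac{40947}{1418} \approx -28.877$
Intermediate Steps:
$T{\left(Y \right)} = 6$ ($T{\left(Y \right)} = 3 + \frac{1}{3} \cdot 9 = 3 + 3 = 6$)
$h{\left(J \right)} = \frac{J}{6}$
$\frac{h{\left(T{\left(1 \right)} \right)} + \left(242302 - -3379\right)}{-124260 + 13 \cdot 8904} = \frac{\frac{1}{6} \cdot 6 + \left(242302 - -3379\right)}{-124260 + 13 \cdot 8904} = \frac{1 + \left(242302 + 3379\right)}{-124260 + 115752} = \frac{1 + 245681}{-8508} = 245682 \left(- \frac{1}{8508}\right) = - \frac{40947}{1418}$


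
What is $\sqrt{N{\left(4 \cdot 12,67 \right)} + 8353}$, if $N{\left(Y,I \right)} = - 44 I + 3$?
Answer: $52 \sqrt{2} \approx 73.539$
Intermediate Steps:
$N{\left(Y,I \right)} = 3 - 44 I$
$\sqrt{N{\left(4 \cdot 12,67 \right)} + 8353} = \sqrt{\left(3 - 2948\right) + 8353} = \sqrt{-2945 + 8353} = \sqrt{5408} = 52 \sqrt{2}$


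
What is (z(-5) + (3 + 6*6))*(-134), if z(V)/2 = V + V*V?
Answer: -10586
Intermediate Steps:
z(V) = 2*V + 2*V**2 (z(V) = 2*(V + V*V) = 2*(V + V**2) = 2*V + 2*V**2)
(z(-5) + (3 + 6*6))*(-134) = (2*(-5)*(1 - 5) + (3 + 6*6))*(-134) = (2*(-5)*(-4) + (3 + 36))*(-134) = (40 + 39)*(-134) = 79*(-134) = -10586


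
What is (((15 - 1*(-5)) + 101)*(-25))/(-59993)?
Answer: 3025/59993 ≈ 0.050423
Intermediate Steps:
(((15 - 1*(-5)) + 101)*(-25))/(-59993) = (((15 + 5) + 101)*(-25))*(-1/59993) = ((20 + 101)*(-25))*(-1/59993) = (121*(-25))*(-1/59993) = -3025*(-1/59993) = 3025/59993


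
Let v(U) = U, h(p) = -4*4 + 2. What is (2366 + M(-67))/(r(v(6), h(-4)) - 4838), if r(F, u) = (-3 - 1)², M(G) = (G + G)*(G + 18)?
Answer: -4466/2411 ≈ -1.8523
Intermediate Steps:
h(p) = -14 (h(p) = -16 + 2 = -14)
M(G) = 2*G*(18 + G) (M(G) = (2*G)*(18 + G) = 2*G*(18 + G))
r(F, u) = 16 (r(F, u) = (-4)² = 16)
(2366 + M(-67))/(r(v(6), h(-4)) - 4838) = (2366 + 2*(-67)*(18 - 67))/(16 - 4838) = (2366 + 2*(-67)*(-49))/(-4822) = (2366 + 6566)*(-1/4822) = 8932*(-1/4822) = -4466/2411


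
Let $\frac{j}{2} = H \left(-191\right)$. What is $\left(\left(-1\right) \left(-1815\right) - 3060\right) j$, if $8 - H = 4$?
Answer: $1902360$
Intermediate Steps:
$H = 4$ ($H = 8 - 4 = 4$)
$j = -1528$ ($j = 2 \cdot 4 \left(-191\right) = 2 \left(-764\right) = -1528$)
$\left(\left(-1\right) \left(-1815\right) - 3060\right) j = \left(\left(-1\right) \left(-1815\right) - 3060\right) \left(-1528\right) = \left(1815 - 3060\right) \left(-1528\right) = \left(-1245\right) \left(-1528\right) = 1902360$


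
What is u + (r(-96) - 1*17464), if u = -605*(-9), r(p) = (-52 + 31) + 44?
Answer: -11996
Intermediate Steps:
r(p) = 23 (r(p) = -21 + 44 = 23)
u = 5445
u + (r(-96) - 1*17464) = 5445 + (23 - 1*17464) = 5445 + (23 - 17464) = 5445 - 17441 = -11996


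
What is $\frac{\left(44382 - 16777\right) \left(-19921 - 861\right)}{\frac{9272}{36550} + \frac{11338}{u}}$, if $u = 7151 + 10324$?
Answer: $- \frac{3664204111369875}{5764321} \approx -6.3567 \cdot 10^{8}$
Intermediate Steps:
$u = 17475$
$\frac{\left(44382 - 16777\right) \left(-19921 - 861\right)}{\frac{9272}{36550} + \frac{11338}{u}} = \frac{\left(44382 - 16777\right) \left(-19921 - 861\right)}{\frac{9272}{36550} + \frac{11338}{17475}} = \frac{27605 \left(-20782\right)}{9272 \cdot \frac{1}{36550} + 11338 \cdot \frac{1}{17475}} = - \frac{573687110}{\frac{4636}{18275} + \frac{11338}{17475}} = - \frac{573687110}{\frac{11528642}{12774225}} = \left(-573687110\right) \frac{12774225}{11528642} = - \frac{3664204111369875}{5764321}$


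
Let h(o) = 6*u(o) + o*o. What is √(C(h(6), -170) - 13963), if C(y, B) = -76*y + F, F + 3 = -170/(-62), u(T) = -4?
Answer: 9*I*√176483/31 ≈ 121.96*I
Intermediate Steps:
F = -8/31 (F = -3 - 170/(-62) = -3 - 170*(-1/62) = -3 + 85/31 = -8/31 ≈ -0.25806)
h(o) = -24 + o² (h(o) = 6*(-4) + o*o = -24 + o²)
C(y, B) = -8/31 - 76*y (C(y, B) = -76*y - 8/31 = -8/31 - 76*y)
√(C(h(6), -170) - 13963) = √((-8/31 - 76*(-24 + 6²)) - 13963) = √((-8/31 - 76*(-24 + 36)) - 13963) = √((-8/31 - 76*12) - 13963) = √((-8/31 - 912) - 13963) = √(-28280/31 - 13963) = √(-461133/31) = 9*I*√176483/31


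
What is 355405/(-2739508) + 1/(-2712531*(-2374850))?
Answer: -1144733604032938621/8823755619985143900 ≈ -0.12973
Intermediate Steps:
355405/(-2739508) + 1/(-2712531*(-2374850)) = 355405*(-1/2739508) - 1/2712531*(-1/2374850) = -355405/2739508 + 1/6441854245350 = -1144733604032938621/8823755619985143900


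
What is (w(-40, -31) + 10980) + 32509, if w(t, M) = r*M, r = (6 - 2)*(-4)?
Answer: 43985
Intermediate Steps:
r = -16 (r = 4*(-4) = -16)
w(t, M) = -16*M
(w(-40, -31) + 10980) + 32509 = (-16*(-31) + 10980) + 32509 = (496 + 10980) + 32509 = 11476 + 32509 = 43985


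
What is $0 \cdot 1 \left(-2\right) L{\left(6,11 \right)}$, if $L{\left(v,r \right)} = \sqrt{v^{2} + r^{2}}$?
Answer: $0$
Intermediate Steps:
$L{\left(v,r \right)} = \sqrt{r^{2} + v^{2}}$
$0 \cdot 1 \left(-2\right) L{\left(6,11 \right)} = 0 \cdot 1 \left(-2\right) \sqrt{11^{2} + 6^{2}} = 0 \left(-2\right) \sqrt{121 + 36} = 0 \sqrt{157} = 0$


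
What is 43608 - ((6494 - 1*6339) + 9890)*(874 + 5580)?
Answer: -64786822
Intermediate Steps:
43608 - ((6494 - 1*6339) + 9890)*(874 + 5580) = 43608 - ((6494 - 6339) + 9890)*6454 = 43608 - (155 + 9890)*6454 = 43608 - 10045*6454 = 43608 - 1*64830430 = 43608 - 64830430 = -64786822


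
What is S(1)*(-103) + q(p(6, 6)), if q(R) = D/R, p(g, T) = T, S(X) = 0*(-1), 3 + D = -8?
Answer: -11/6 ≈ -1.8333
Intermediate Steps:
D = -11 (D = -3 - 8 = -11)
S(X) = 0
q(R) = -11/R
S(1)*(-103) + q(p(6, 6)) = 0*(-103) - 11/6 = 0 - 11*1/6 = 0 - 11/6 = -11/6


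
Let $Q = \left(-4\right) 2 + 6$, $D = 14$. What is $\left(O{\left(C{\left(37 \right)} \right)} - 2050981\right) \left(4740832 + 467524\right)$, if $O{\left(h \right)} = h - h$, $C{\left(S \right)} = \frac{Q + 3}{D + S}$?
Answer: $-10682239197236$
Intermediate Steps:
$Q = -2$ ($Q = -8 + 6 = -2$)
$C{\left(S \right)} = \frac{1}{14 + S}$ ($C{\left(S \right)} = \frac{-2 + 3}{14 + S} = 1 \frac{1}{14 + S} = \frac{1}{14 + S}$)
$O{\left(h \right)} = 0$
$\left(O{\left(C{\left(37 \right)} \right)} - 2050981\right) \left(4740832 + 467524\right) = \left(0 - 2050981\right) \left(4740832 + 467524\right) = \left(-2050981\right) 5208356 = -10682239197236$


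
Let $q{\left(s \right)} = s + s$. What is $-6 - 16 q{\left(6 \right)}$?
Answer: $-198$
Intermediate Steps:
$q{\left(s \right)} = 2 s$
$-6 - 16 q{\left(6 \right)} = -6 - 16 \cdot 2 \cdot 6 = -6 - 192 = -198$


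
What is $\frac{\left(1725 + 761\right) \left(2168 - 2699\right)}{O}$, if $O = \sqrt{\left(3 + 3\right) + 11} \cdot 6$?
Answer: $- \frac{220011 \sqrt{17}}{17} \approx -53361.0$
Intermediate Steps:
$O = 6 \sqrt{17}$ ($O = \sqrt{6 + 11} \cdot 6 = \sqrt{17} \cdot 6 = 6 \sqrt{17} \approx 24.739$)
$\frac{\left(1725 + 761\right) \left(2168 - 2699\right)}{O} = \frac{\left(1725 + 761\right) \left(2168 - 2699\right)}{6 \sqrt{17}} = 2486 \left(-531\right) \frac{\sqrt{17}}{102} = - 1320066 \frac{\sqrt{17}}{102} = - \frac{220011 \sqrt{17}}{17}$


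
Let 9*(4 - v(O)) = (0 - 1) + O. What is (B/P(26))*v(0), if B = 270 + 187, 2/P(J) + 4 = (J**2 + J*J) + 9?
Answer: 22945513/18 ≈ 1.2748e+6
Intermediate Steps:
P(J) = 2/(5 + 2*J**2) (P(J) = 2/(-4 + ((J**2 + J*J) + 9)) = 2/(-4 + ((J**2 + J**2) + 9)) = 2/(-4 + (2*J**2 + 9)) = 2/(-4 + (9 + 2*J**2)) = 2/(5 + 2*J**2))
B = 457
v(O) = 37/9 - O/9 (v(O) = 4 - ((0 - 1) + O)/9 = 4 - (-1 + O)/9 = 4 + (1/9 - O/9) = 37/9 - O/9)
(B/P(26))*v(0) = (457/((2/(5 + 2*26**2))))*(37/9 - 1/9*0) = (457/((2/(5 + 2*676))))*(37/9 + 0) = (457/((2/(5 + 1352))))*(37/9) = (457/((2/1357)))*(37/9) = (457/((2*(1/1357))))*(37/9) = (457/(2/1357))*(37/9) = (457*(1357/2))*(37/9) = (620149/2)*(37/9) = 22945513/18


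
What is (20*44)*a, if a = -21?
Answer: -18480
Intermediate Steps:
(20*44)*a = (20*44)*(-21) = 880*(-21) = -18480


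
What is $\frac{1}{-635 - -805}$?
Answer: $\frac{1}{170} \approx 0.0058824$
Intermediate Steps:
$\frac{1}{-635 - -805} = \frac{1}{-635 + 805} = \frac{1}{170}$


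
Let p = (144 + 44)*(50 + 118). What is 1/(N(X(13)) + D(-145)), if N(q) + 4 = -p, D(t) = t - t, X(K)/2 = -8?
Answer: -1/31588 ≈ -3.1658e-5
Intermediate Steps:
p = 31584 (p = 188*168 = 31584)
X(K) = -16 (X(K) = 2*(-8) = -16)
D(t) = 0
N(q) = -31588 (N(q) = -4 - 1*31584 = -4 - 31584 = -31588)
1/(N(X(13)) + D(-145)) = 1/(-31588 + 0) = 1/(-31588) = -1/31588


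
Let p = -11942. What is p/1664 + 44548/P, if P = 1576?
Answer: 3456705/163904 ≈ 21.090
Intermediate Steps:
p/1664 + 44548/P = -11942/1664 + 44548/1576 = -11942*1/1664 + 44548*(1/1576) = -5971/832 + 11137/394 = 3456705/163904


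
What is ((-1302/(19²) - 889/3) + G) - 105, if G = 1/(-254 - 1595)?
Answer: -810880033/2002467 ≈ -404.94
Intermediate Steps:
G = -1/1849 (G = 1/(-1849) = -1/1849 ≈ -0.00054083)
((-1302/(19²) - 889/3) + G) - 105 = ((-1302/(19²) - 889/3) - 1/1849) - 105 = ((-1302/361 - 889*⅓) - 1/1849) - 105 = ((-1302*1/361 - 889/3) - 1/1849) - 105 = ((-1302/361 - 889/3) - 1/1849) - 105 = (-324835/1083 - 1/1849) - 105 = -600620998/2002467 - 105 = -810880033/2002467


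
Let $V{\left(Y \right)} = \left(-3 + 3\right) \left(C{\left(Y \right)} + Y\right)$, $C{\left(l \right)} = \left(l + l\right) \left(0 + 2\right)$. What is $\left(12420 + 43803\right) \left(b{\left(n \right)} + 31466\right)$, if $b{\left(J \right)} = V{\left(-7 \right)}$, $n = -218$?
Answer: $1769112918$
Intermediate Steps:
$C{\left(l \right)} = 4 l$ ($C{\left(l \right)} = 2 l 2 = 4 l$)
$V{\left(Y \right)} = 0$ ($V{\left(Y \right)} = \left(-3 + 3\right) \left(4 Y + Y\right) = 0 \cdot 5 Y = 0$)
$b{\left(J \right)} = 0$
$\left(12420 + 43803\right) \left(b{\left(n \right)} + 31466\right) = \left(12420 + 43803\right) \left(0 + 31466\right) = 56223 \cdot 31466 = 1769112918$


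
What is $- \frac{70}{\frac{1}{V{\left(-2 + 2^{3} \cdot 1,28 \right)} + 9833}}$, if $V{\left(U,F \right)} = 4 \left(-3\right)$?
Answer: $-687470$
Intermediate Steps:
$V{\left(U,F \right)} = -12$
$- \frac{70}{\frac{1}{V{\left(-2 + 2^{3} \cdot 1,28 \right)} + 9833}} = - \frac{70}{\frac{1}{-12 + 9833}} = - \frac{70}{\frac{1}{9821}} = - 70 \frac{1}{\frac{1}{9821}} = \left(-70\right) 9821 = -687470$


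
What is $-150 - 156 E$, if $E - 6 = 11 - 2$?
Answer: $-2490$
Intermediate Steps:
$E = 15$ ($E = 6 + \left(11 - 2\right) = 6 + 9 = 15$)
$-150 - 156 E = -150 - 2340 = -2490$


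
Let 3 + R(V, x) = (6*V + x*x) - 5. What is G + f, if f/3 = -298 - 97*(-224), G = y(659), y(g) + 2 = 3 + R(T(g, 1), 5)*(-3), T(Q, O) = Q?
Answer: 52378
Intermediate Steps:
R(V, x) = -8 + x² + 6*V (R(V, x) = -3 + ((6*V + x*x) - 5) = -3 + ((6*V + x²) - 5) = -3 + ((x² + 6*V) - 5) = -3 + (-5 + x² + 6*V) = -8 + x² + 6*V)
y(g) = -50 - 18*g (y(g) = -2 + (3 + (-8 + 5² + 6*g)*(-3)) = -2 + (3 + (-8 + 25 + 6*g)*(-3)) = -2 + (3 + (17 + 6*g)*(-3)) = -2 + (3 + (-51 - 18*g)) = -2 + (-48 - 18*g) = -50 - 18*g)
G = -11912 (G = -50 - 18*659 = -50 - 11862 = -11912)
f = 64290 (f = 3*(-298 - 97*(-224)) = 3*(-298 + 21728) = 3*21430 = 64290)
G + f = -11912 + 64290 = 52378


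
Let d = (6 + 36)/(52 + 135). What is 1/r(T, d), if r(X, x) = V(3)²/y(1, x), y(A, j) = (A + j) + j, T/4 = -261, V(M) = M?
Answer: 271/1683 ≈ 0.16102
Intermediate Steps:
T = -1044 (T = 4*(-261) = -1044)
y(A, j) = A + 2*j
d = 42/187 ≈ 0.22460
r(X, x) = 9/(1 + 2*x) (r(X, x) = 3²/(1 + 2*x) = 9/(1 + 2*x))
1/r(T, d) = 1/(9/(1 + 2*(42/187))) = 1/(9/(1 + 84/187)) = 1/(9/(271/187)) = 1/(9*(187/271)) = 1/(1683/271) = 271/1683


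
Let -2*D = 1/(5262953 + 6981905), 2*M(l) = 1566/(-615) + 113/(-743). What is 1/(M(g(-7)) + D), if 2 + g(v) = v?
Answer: -3730151092540/5032771483753 ≈ -0.74117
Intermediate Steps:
g(v) = -2 + v
M(l) = -411011/304630 (M(l) = (1566/(-615) + 113/(-743))/2 = (1566*(-1/615) + 113*(-1/743))/2 = (-522/205 - 113/743)/2 = (1/2)*(-411011/152315) = -411011/304630)
D = -1/24489716 (D = -1/(2*(5262953 + 6981905)) = -1/2/12244858 = -1/2*1/12244858 = -1/24489716 ≈ -4.0833e-8)
1/(M(g(-7)) + D) = 1/(-411011/304630 - 1/24489716) = 1/(-5032771483753/3730151092540) = -3730151092540/5032771483753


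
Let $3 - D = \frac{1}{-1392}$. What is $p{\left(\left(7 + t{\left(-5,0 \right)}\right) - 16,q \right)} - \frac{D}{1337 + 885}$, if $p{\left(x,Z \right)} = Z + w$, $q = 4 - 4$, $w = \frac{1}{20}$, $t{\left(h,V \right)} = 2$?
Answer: $\frac{752371}{15465120} \approx 0.04865$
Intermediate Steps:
$w = \frac{1}{20} \approx 0.05$
$D = \frac{4177}{1392}$ ($D = 3 - \frac{1}{-1392} = 3 - - \frac{1}{1392} = 3 + \frac{1}{1392} = \frac{4177}{1392} \approx 3.0007$)
$q = 0$
$p{\left(x,Z \right)} = \frac{1}{20} + Z$ ($p{\left(x,Z \right)} = Z + \frac{1}{20} = \frac{1}{20} + Z$)
$p{\left(\left(7 + t{\left(-5,0 \right)}\right) - 16,q \right)} - \frac{D}{1337 + 885} = \left(\frac{1}{20} + 0\right) - \frac{4177}{1392 \left(1337 + 885\right)} = \frac{1}{20} - \frac{4177}{1392 \cdot 2222} = \frac{1}{20} - \frac{4177}{1392} \cdot \frac{1}{2222} = \frac{1}{20} - \frac{4177}{3093024} = \frac{752371}{15465120}$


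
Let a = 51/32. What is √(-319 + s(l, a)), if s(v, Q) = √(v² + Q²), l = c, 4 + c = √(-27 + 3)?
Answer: √(-20416 + 2*√(-5591 - 16384*I*√6))/8 ≈ 0.1337 - 17.745*I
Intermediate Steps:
c = -4 + 2*I*√6 (c = -4 + √(-27 + 3) = -4 + √(-24) = -4 + 2*I*√6 ≈ -4.0 + 4.899*I)
l = -4 + 2*I*√6 ≈ -4.0 + 4.899*I
a = 51/32 (a = 51*(1/32) = 51/32 ≈ 1.5938)
s(v, Q) = √(Q² + v²)
√(-319 + s(l, a)) = √(-319 + √((51/32)² + (-4 + 2*I*√6)²)) = √(-319 + √(2601/1024 + (-4 + 2*I*√6)²))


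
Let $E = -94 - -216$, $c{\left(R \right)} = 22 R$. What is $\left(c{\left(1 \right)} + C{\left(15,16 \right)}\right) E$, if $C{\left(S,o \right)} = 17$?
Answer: $4758$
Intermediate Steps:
$E = 122$ ($E = -94 + 216 = 122$)
$\left(c{\left(1 \right)} + C{\left(15,16 \right)}\right) E = \left(22 \cdot 1 + 17\right) 122 = \left(22 + 17\right) 122 = 39 \cdot 122 = 4758$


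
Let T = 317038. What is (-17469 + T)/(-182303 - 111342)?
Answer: -299569/293645 ≈ -1.0202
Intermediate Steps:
(-17469 + T)/(-182303 - 111342) = (-17469 + 317038)/(-182303 - 111342) = 299569/(-293645) = 299569*(-1/293645) = -299569/293645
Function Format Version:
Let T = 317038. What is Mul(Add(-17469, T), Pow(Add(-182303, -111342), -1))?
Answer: Rational(-299569, 293645) ≈ -1.0202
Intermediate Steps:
Mul(Add(-17469, T), Pow(Add(-182303, -111342), -1)) = Mul(Add(-17469, 317038), Pow(Add(-182303, -111342), -1)) = Mul(299569, Pow(-293645, -1)) = Mul(299569, Rational(-1, 293645)) = Rational(-299569, 293645)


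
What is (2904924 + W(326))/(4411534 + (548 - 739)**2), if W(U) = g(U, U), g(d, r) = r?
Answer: 581050/889603 ≈ 0.65316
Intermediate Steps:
W(U) = U
(2904924 + W(326))/(4411534 + (548 - 739)**2) = (2904924 + 326)/(4411534 + (548 - 739)**2) = 2905250/(4411534 + (-191)**2) = 2905250/(4411534 + 36481) = 2905250/4448015 = 2905250*(1/4448015) = 581050/889603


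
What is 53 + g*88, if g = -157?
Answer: -13763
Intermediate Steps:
53 + g*88 = 53 - 157*88 = 53 - 13816 = -13763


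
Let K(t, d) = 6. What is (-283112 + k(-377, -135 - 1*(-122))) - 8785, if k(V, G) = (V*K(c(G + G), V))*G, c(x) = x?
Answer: -262491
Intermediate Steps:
k(V, G) = 6*G*V (k(V, G) = (V*6)*G = (6*V)*G = 6*G*V)
(-283112 + k(-377, -135 - 1*(-122))) - 8785 = (-283112 + 6*(-135 - 1*(-122))*(-377)) - 8785 = (-283112 + 6*(-135 + 122)*(-377)) - 8785 = (-283112 + 6*(-13)*(-377)) - 8785 = (-283112 + 29406) - 8785 = -253706 - 8785 = -262491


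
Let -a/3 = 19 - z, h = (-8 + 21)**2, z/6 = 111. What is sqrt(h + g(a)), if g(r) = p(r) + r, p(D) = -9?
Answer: sqrt(2101) ≈ 45.837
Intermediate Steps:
z = 666 (z = 6*111 = 666)
h = 169 (h = 13**2 = 169)
a = 1941 (a = -3*(19 - 1*666) = -3*(19 - 666) = -3*(-647) = 1941)
g(r) = -9 + r
sqrt(h + g(a)) = sqrt(169 + (-9 + 1941)) = sqrt(169 + 1932) = sqrt(2101)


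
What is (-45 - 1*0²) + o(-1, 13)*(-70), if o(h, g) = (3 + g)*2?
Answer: -2285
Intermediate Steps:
o(h, g) = 6 + 2*g
(-45 - 1*0²) + o(-1, 13)*(-70) = (-45 - 1*0²) + (6 + 2*13)*(-70) = (-45 - 1*0) + (6 + 26)*(-70) = (-45 + 0) + 32*(-70) = -45 - 2240 = -2285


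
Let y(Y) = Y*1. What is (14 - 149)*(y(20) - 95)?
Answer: 10125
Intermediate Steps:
y(Y) = Y
(14 - 149)*(y(20) - 95) = (14 - 149)*(20 - 95) = -135*(-75) = 10125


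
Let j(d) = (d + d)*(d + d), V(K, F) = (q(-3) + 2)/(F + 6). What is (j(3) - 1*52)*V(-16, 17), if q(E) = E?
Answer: 16/23 ≈ 0.69565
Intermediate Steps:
V(K, F) = -1/(6 + F) (V(K, F) = (-3 + 2)/(F + 6) = -1/(6 + F))
j(d) = 4*d**2 (j(d) = (2*d)*(2*d) = 4*d**2)
(j(3) - 1*52)*V(-16, 17) = (4*3**2 - 1*52)*(-1/(6 + 17)) = (4*9 - 52)*(-1/23) = (36 - 52)*(-1*1/23) = -16*(-1/23) = 16/23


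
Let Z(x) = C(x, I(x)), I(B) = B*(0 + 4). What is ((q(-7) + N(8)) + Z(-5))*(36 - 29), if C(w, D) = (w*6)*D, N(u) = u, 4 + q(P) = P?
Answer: 4179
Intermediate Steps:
q(P) = -4 + P
I(B) = 4*B (I(B) = B*4 = 4*B)
C(w, D) = 6*D*w (C(w, D) = (6*w)*D = 6*D*w)
Z(x) = 24*x² (Z(x) = 6*(4*x)*x = 24*x²)
((q(-7) + N(8)) + Z(-5))*(36 - 29) = (((-4 - 7) + 8) + 24*(-5)²)*(36 - 29) = ((-11 + 8) + 24*25)*7 = (-3 + 600)*7 = 597*7 = 4179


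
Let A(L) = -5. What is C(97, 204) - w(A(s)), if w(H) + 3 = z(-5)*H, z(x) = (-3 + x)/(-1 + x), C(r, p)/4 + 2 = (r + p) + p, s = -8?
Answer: 6065/3 ≈ 2021.7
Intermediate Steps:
C(r, p) = -8 + 4*r + 8*p (C(r, p) = -8 + 4*((r + p) + p) = -8 + 4*((p + r) + p) = -8 + 4*(r + 2*p) = -8 + (4*r + 8*p) = -8 + 4*r + 8*p)
z(x) = (-3 + x)/(-1 + x)
w(H) = -3 + 4*H/3 (w(H) = -3 + ((-3 - 5)/(-1 - 5))*H = -3 + (-8/(-6))*H = -3 + (-1/6*(-8))*H = -3 + 4*H/3)
C(97, 204) - w(A(s)) = (-8 + 4*97 + 8*204) - (-3 + (4/3)*(-5)) = (-8 + 388 + 1632) - (-3 - 20/3) = 2012 - 1*(-29/3) = 2012 + 29/3 = 6065/3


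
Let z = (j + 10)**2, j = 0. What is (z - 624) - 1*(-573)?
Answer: 49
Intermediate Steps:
z = 100 (z = (0 + 10)**2 = 10**2 = 100)
(z - 624) - 1*(-573) = (100 - 624) - 1*(-573) = -524 + 573 = 49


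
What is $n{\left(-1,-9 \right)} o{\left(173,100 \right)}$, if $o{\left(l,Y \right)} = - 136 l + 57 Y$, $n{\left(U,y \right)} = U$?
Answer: $17828$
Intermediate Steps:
$n{\left(-1,-9 \right)} o{\left(173,100 \right)} = - (\left(-136\right) 173 + 57 \cdot 100) = - (-23528 + 5700) = \left(-1\right) \left(-17828\right) = 17828$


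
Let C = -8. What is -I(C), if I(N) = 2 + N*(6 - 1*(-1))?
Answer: 54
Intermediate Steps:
I(N) = 2 + 7*N (I(N) = 2 + N*(6 + 1) = 2 + N*7 = 2 + 7*N)
-I(C) = -(2 + 7*(-8)) = -(2 - 56) = -1*(-54) = 54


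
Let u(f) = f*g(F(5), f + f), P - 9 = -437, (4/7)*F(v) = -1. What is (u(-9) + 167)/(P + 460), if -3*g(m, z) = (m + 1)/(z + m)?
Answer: 6601/1264 ≈ 5.2223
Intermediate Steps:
F(v) = -7/4 (F(v) = (7/4)*(-1) = -7/4)
P = -428 (P = 9 - 437 = -428)
g(m, z) = -(1 + m)/(3*(m + z)) (g(m, z) = -(m + 1)/(3*(z + m)) = -(1 + m)/(3*(m + z)))
u(f) = f/(4*(-7/4 + 2*f)) (u(f) = f*((-1 - 1*(-7/4))/(3*(-7/4 + (f + f)))) = f*((-1 + 7/4)/(3*(-7/4 + 2*f))) = f*((⅓)*(¾)/(-7/4 + 2*f)) = f*(1/(4*(-7/4 + 2*f))) = f/(4*(-7/4 + 2*f)))
(u(-9) + 167)/(P + 460) = (-9/(-7 + 8*(-9)) + 167)/(-428 + 460) = (-9/(-7 - 72) + 167)/32 = (-9/(-79) + 167)*(1/32) = (-9*(-1/79) + 167)*(1/32) = (9/79 + 167)*(1/32) = (13202/79)*(1/32) = 6601/1264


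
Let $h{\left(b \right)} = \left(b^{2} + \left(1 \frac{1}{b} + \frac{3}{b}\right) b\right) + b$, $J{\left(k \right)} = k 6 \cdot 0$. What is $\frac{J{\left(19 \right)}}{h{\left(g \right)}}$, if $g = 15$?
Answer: $0$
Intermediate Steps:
$J{\left(k \right)} = 0$ ($J{\left(k \right)} = 6 k 0 = 0$)
$h{\left(b \right)} = 4 + b + b^{2}$ ($h{\left(b \right)} = \left(b^{2} + \left(\frac{1}{b} + \frac{3}{b}\right) b\right) + b = \left(b^{2} + \frac{4}{b} b\right) + b = \left(b^{2} + 4\right) + b = \left(4 + b^{2}\right) + b = 4 + b + b^{2}$)
$\frac{J{\left(19 \right)}}{h{\left(g \right)}} = \frac{0}{4 + 15 + 15^{2}} = \frac{0}{4 + 15 + 225} = \frac{0}{244} = 0 \cdot \frac{1}{244} = 0$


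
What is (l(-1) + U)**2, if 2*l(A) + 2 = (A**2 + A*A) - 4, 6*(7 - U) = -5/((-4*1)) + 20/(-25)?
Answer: 38809/1600 ≈ 24.256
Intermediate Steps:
U = 277/40 (U = 7 - (-5/((-4*1)) + 20/(-25))/6 = 7 - (-5/(-4) + 20*(-1/25))/6 = 7 - (-5*(-1/4) - 4/5)/6 = 7 - (5/4 - 4/5)/6 = 7 - 1/6*9/20 = 7 - 3/40 = 277/40 ≈ 6.9250)
l(A) = -3 + A**2 (l(A) = -1 + ((A**2 + A*A) - 4)/2 = -1 + ((A**2 + A**2) - 4)/2 = -1 + (2*A**2 - 4)/2 = -1 + (-4 + 2*A**2)/2 = -1 + (-2 + A**2) = -3 + A**2)
(l(-1) + U)**2 = ((-3 + (-1)**2) + 277/40)**2 = ((-3 + 1) + 277/40)**2 = (-2 + 277/40)**2 = (197/40)**2 = 38809/1600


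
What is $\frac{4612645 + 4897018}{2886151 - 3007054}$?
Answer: $- \frac{9509663}{120903} \approx -78.655$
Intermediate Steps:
$\frac{4612645 + 4897018}{2886151 - 3007054} = \frac{9509663}{-120903} = 9509663 \left(- \frac{1}{120903}\right) = - \frac{9509663}{120903}$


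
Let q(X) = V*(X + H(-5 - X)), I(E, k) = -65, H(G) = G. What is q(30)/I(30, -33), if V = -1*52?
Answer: -4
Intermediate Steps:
V = -52
q(X) = 260 (q(X) = -52*(X + (-5 - X)) = -52*(-5) = 260)
q(30)/I(30, -33) = 260/(-65) = 260*(-1/65) = -4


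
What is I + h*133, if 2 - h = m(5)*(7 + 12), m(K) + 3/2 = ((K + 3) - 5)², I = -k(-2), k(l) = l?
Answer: -37369/2 ≈ -18685.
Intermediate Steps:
I = 2 (I = -1*(-2) = 2)
m(K) = -3/2 + (-2 + K)² (m(K) = -3/2 + ((K + 3) - 5)² = -3/2 + ((3 + K) - 5)² = -3/2 + (-2 + K)²)
h = -281/2 (h = 2 - (-3/2 + (-2 + 5)²)*(7 + 12) = 2 - (-3/2 + 3²)*19 = 2 - (-3/2 + 9)*19 = 2 - 15*19/2 = 2 - 1*285/2 = 2 - 285/2 = -281/2 ≈ -140.50)
I + h*133 = 2 - 281/2*133 = 2 - 37373/2 = -37369/2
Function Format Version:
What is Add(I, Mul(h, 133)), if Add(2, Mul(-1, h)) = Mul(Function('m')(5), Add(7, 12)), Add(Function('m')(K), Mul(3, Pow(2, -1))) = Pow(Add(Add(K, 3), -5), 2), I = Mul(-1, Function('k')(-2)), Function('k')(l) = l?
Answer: Rational(-37369, 2) ≈ -18685.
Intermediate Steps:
I = 2 (I = Mul(-1, -2) = 2)
Function('m')(K) = Add(Rational(-3, 2), Pow(Add(-2, K), 2)) (Function('m')(K) = Add(Rational(-3, 2), Pow(Add(Add(K, 3), -5), 2)) = Add(Rational(-3, 2), Pow(Add(Add(3, K), -5), 2)) = Add(Rational(-3, 2), Pow(Add(-2, K), 2)))
h = Rational(-281, 2) (h = Add(2, Mul(-1, Mul(Add(Rational(-3, 2), Pow(Add(-2, 5), 2)), Add(7, 12)))) = Add(2, Mul(-1, Mul(Add(Rational(-3, 2), Pow(3, 2)), 19))) = Add(2, Mul(-1, Mul(Add(Rational(-3, 2), 9), 19))) = Add(2, Mul(-1, Mul(Rational(15, 2), 19))) = Add(2, Mul(-1, Rational(285, 2))) = Add(2, Rational(-285, 2)) = Rational(-281, 2) ≈ -140.50)
Add(I, Mul(h, 133)) = Add(2, Mul(Rational(-281, 2), 133)) = Add(2, Rational(-37373, 2)) = Rational(-37369, 2)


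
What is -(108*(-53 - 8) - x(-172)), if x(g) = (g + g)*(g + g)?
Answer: 124924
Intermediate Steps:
x(g) = 4*g² (x(g) = (2*g)*(2*g) = 4*g²)
-(108*(-53 - 8) - x(-172)) = -(108*(-53 - 8) - 4*(-172)²) = -(108*(-61) - 4*29584) = -(-6588 - 1*118336) = -(-6588 - 118336) = -1*(-124924) = 124924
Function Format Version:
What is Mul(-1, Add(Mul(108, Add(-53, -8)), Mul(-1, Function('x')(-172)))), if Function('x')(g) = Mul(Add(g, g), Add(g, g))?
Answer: 124924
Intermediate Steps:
Function('x')(g) = Mul(4, Pow(g, 2)) (Function('x')(g) = Mul(Mul(2, g), Mul(2, g)) = Mul(4, Pow(g, 2)))
Mul(-1, Add(Mul(108, Add(-53, -8)), Mul(-1, Function('x')(-172)))) = Mul(-1, Add(Mul(108, Add(-53, -8)), Mul(-1, Mul(4, Pow(-172, 2))))) = Mul(-1, Add(Mul(108, -61), Mul(-1, Mul(4, 29584)))) = Mul(-1, Add(-6588, Mul(-1, 118336))) = Mul(-1, Add(-6588, -118336)) = Mul(-1, -124924) = 124924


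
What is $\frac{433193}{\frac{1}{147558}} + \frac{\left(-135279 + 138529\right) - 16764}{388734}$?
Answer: $\frac{12424151023647941}{194367} \approx 6.3921 \cdot 10^{10}$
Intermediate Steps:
$\frac{433193}{\frac{1}{147558}} + \frac{\left(-135279 + 138529\right) - 16764}{388734} = 433193 \frac{1}{\frac{1}{147558}} + \left(3250 - 16764\right) \frac{1}{388734} = 433193 \cdot 147558 - \frac{6757}{194367} = 63921092694 - \frac{6757}{194367} = \frac{12424151023647941}{194367}$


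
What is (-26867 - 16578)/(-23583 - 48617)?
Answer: 8689/14440 ≈ 0.60173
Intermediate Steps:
(-26867 - 16578)/(-23583 - 48617) = -43445/(-72200) = -43445*(-1/72200) = 8689/14440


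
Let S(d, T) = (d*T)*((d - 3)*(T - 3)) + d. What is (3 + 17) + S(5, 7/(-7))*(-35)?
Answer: -1555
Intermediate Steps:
S(d, T) = d + T*d*(-3 + T)*(-3 + d) (S(d, T) = (T*d)*((-3 + d)*(-3 + T)) + d = (T*d)*((-3 + T)*(-3 + d)) + d = T*d*(-3 + T)*(-3 + d) + d = d + T*d*(-3 + T)*(-3 + d))
(3 + 17) + S(5, 7/(-7))*(-35) = (3 + 17) + (5*(1 - 3*1² + 9*(7/(-7)) + 5*(7/(-7))² - 3*7/(-7)*5))*(-35) = 20 + (5*(1 - 3*1² + 9*(7*(-⅐)) + 5*(7*(-⅐))² - 3*7*(-⅐)*5))*(-35) = 20 + (5*(1 - 3*(-1)² + 9*(-1) + 5*(-1)² - 3*(-1)*5))*(-35) = 20 + (5*(1 - 3*1 - 9 + 5*1 + 15))*(-35) = 20 + (5*(1 - 3 - 9 + 5 + 15))*(-35) = 20 + (5*9)*(-35) = 20 + 45*(-35) = 20 - 1575 = -1555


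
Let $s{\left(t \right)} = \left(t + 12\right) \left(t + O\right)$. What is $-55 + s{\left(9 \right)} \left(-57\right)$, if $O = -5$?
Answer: $-4843$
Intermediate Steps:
$s{\left(t \right)} = \left(-5 + t\right) \left(12 + t\right)$ ($s{\left(t \right)} = \left(t + 12\right) \left(t - 5\right) = \left(12 + t\right) \left(-5 + t\right) = \left(-5 + t\right) \left(12 + t\right)$)
$-55 + s{\left(9 \right)} \left(-57\right) = -55 + \left(-60 + 9^{2} + 7 \cdot 9\right) \left(-57\right) = -55 + \left(-60 + 81 + 63\right) \left(-57\right) = -55 + 84 \left(-57\right) = -55 - 4788 = -4843$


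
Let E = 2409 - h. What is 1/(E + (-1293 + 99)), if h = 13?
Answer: 1/1202 ≈ 0.00083195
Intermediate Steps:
E = 2396 (E = 2409 - 1*13 = 2409 - 13 = 2396)
1/(E + (-1293 + 99)) = 1/(2396 + (-1293 + 99)) = 1/(2396 - 1194) = 1/1202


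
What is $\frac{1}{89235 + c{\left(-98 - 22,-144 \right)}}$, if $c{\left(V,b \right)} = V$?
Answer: $\frac{1}{89115} \approx 1.1221 \cdot 10^{-5}$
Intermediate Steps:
$\frac{1}{89235 + c{\left(-98 - 22,-144 \right)}} = \frac{1}{89235 - 120} = \frac{1}{89115}$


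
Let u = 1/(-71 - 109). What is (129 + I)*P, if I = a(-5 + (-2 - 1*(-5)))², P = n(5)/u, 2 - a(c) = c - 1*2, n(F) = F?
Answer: -148500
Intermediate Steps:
u = -1/180 (u = 1/(-180) = -1/180 ≈ -0.0055556)
a(c) = 4 - c (a(c) = 2 - (c - 1*2) = 2 - (c - 2) = 2 - (-2 + c) = 2 + (2 - c) = 4 - c)
P = -900 (P = 5/(-1/180) = 5*(-180) = -900)
I = 36 (I = (4 - (-5 + (-2 - 1*(-5))))² = (4 - (-5 + (-2 + 5)))² = (4 - (-5 + 3))² = (4 - 1*(-2))² = (4 + 2)² = 6² = 36)
(129 + I)*P = (129 + 36)*(-900) = 165*(-900) = -148500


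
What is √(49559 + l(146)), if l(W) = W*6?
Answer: √50435 ≈ 224.58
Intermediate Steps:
l(W) = 6*W
√(49559 + l(146)) = √(49559 + 6*146) = √(49559 + 876) = √50435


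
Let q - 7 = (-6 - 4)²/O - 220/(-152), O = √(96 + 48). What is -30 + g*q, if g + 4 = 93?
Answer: 166837/114 ≈ 1463.5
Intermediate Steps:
g = 89 (g = -4 + 93 = 89)
O = 12 (O = √144 = 12)
q = 1913/114 (q = 7 + ((-6 - 4)²/12 - 220/(-152)) = 7 + ((-10)²*(1/12) - 220*(-1/152)) = 7 + (100*(1/12) + 55/38) = 7 + (25/3 + 55/38) = 7 + 1115/114 = 1913/114 ≈ 16.781)
-30 + g*q = -30 + 89*(1913/114) = -30 + 170257/114 = 166837/114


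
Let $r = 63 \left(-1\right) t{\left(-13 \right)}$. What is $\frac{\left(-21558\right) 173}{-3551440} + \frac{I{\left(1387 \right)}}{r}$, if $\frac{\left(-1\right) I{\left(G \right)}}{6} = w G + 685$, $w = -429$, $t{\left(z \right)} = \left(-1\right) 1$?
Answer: $\frac{2110794906827}{37290120} \approx 56605.0$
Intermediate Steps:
$t{\left(z \right)} = -1$
$r = 63$ ($r = 63 \left(-1\right) \left(-1\right) = \left(-63\right) \left(-1\right) = 63$)
$I{\left(G \right)} = -4110 + 2574 G$ ($I{\left(G \right)} = - 6 \left(- 429 G + 685\right) = - 6 \left(685 - 429 G\right) = -4110 + 2574 G$)
$\frac{\left(-21558\right) 173}{-3551440} + \frac{I{\left(1387 \right)}}{r} = \frac{\left(-21558\right) 173}{-3551440} + \frac{-4110 + 2574 \cdot 1387}{63} = \left(-3729534\right) \left(- \frac{1}{3551440}\right) + \left(-4110 + 3570138\right) \frac{1}{63} = \frac{1864767}{1775720} + 3566028 \cdot \frac{1}{63} = \frac{1864767}{1775720} + \frac{1188676}{21} = \frac{2110794906827}{37290120}$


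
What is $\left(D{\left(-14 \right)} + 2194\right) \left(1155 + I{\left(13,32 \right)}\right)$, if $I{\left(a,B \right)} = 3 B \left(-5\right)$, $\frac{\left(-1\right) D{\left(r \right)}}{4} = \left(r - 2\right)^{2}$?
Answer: $789750$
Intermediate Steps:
$D{\left(r \right)} = - 4 \left(-2 + r\right)^{2}$ ($D{\left(r \right)} = - 4 \left(r - 2\right)^{2} = - 4 \left(-2 + r\right)^{2}$)
$I{\left(a,B \right)} = - 15 B$
$\left(D{\left(-14 \right)} + 2194\right) \left(1155 + I{\left(13,32 \right)}\right) = \left(- 4 \left(-2 - 14\right)^{2} + 2194\right) \left(1155 - 480\right) = \left(- 4 \left(-16\right)^{2} + 2194\right) \left(1155 - 480\right) = \left(\left(-4\right) 256 + 2194\right) 675 = \left(-1024 + 2194\right) 675 = 1170 \cdot 675 = 789750$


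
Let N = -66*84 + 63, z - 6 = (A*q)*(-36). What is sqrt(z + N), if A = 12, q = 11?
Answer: I*sqrt(10227) ≈ 101.13*I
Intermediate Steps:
z = -4746 (z = 6 + (12*11)*(-36) = 6 + 132*(-36) = 6 - 4752 = -4746)
N = -5481 (N = -5544 + 63 = -5481)
sqrt(z + N) = sqrt(-4746 - 5481) = sqrt(-10227) = I*sqrt(10227)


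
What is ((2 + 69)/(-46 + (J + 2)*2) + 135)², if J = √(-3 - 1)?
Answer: 14079938117/792100 - 8424789*I/198025 ≈ 17775.0 - 42.544*I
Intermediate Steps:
J = 2*I (J = √(-4) = 2*I ≈ 2.0*I)
((2 + 69)/(-46 + (J + 2)*2) + 135)² = ((2 + 69)/(-46 + (2*I + 2)*2) + 135)² = (71/(-46 + (2 + 2*I)*2) + 135)² = (71/(-46 + (4 + 4*I)) + 135)² = (71/(-42 + 4*I) + 135)² = (71*((-42 - 4*I)/1780) + 135)² = (71*(-42 - 4*I)/1780 + 135)² = (135 + 71*(-42 - 4*I)/1780)²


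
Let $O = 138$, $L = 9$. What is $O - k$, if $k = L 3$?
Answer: $111$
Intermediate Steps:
$k = 27$ ($k = 9 \cdot 3 = 27$)
$O - k = 138 - 27 = 111$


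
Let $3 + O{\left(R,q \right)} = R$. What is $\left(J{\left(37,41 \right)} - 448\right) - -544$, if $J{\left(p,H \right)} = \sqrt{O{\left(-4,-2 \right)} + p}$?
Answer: $96 + \sqrt{30} \approx 101.48$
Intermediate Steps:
$O{\left(R,q \right)} = -3 + R$
$J{\left(p,H \right)} = \sqrt{-7 + p}$ ($J{\left(p,H \right)} = \sqrt{\left(-3 - 4\right) + p} = \sqrt{-7 + p}$)
$\left(J{\left(37,41 \right)} - 448\right) - -544 = \left(\sqrt{-7 + 37} - 448\right) - -544 = \left(\sqrt{30} - 448\right) + 544 = \left(-448 + \sqrt{30}\right) + 544 = 96 + \sqrt{30}$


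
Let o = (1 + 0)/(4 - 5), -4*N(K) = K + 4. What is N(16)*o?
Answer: 5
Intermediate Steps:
N(K) = -1 - K/4 (N(K) = -(K + 4)/4 = -(4 + K)/4 = -1 - K/4)
o = -1 (o = 1/(-1) = 1*(-1) = -1)
N(16)*o = (-1 - ¼*16)*(-1) = (-1 - 4)*(-1) = -5*(-1) = 5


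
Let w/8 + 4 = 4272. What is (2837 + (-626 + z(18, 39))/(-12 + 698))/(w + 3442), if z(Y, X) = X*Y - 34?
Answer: 69508/920857 ≈ 0.075482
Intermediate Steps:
z(Y, X) = -34 + X*Y
w = 34144 (w = -32 + 8*4272 = -32 + 34176 = 34144)
(2837 + (-626 + z(18, 39))/(-12 + 698))/(w + 3442) = (2837 + (-626 + (-34 + 39*18))/(-12 + 698))/(34144 + 3442) = (2837 + (-626 + (-34 + 702))/686)/37586 = (2837 + (-626 + 668)*(1/686))*(1/37586) = (2837 + 42*(1/686))*(1/37586) = (2837 + 3/49)*(1/37586) = (139016/49)*(1/37586) = 69508/920857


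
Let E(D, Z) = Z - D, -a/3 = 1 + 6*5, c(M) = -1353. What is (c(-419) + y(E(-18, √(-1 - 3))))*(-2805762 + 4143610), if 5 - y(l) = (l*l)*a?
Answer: 38010937376 + 8958230208*I ≈ 3.8011e+10 + 8.9582e+9*I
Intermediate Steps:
a = -93 (a = -3*(1 + 6*5) = -3*(1 + 30) = -3*31 = -93)
y(l) = 5 + 93*l² (y(l) = 5 - l*l*(-93) = 5 - l²*(-93) = 5 - (-93)*l² = 5 + 93*l²)
(c(-419) + y(E(-18, √(-1 - 3))))*(-2805762 + 4143610) = (-1353 + (5 + 93*(√(-1 - 3) - 1*(-18))²))*(-2805762 + 4143610) = (-1353 + (5 + 93*(√(-4) + 18)²))*1337848 = (-1353 + (5 + 93*(2*I + 18)²))*1337848 = (-1353 + (5 + 93*(18 + 2*I)²))*1337848 = (-1348 + 93*(18 + 2*I)²)*1337848 = -1803419104 + 124419864*(18 + 2*I)²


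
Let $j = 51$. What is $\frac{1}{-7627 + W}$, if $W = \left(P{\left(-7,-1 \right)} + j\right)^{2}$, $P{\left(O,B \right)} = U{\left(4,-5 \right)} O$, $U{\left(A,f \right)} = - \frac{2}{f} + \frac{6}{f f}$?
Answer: $- \frac{625}{3414306} \approx -0.00018305$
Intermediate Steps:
$U{\left(A,f \right)} = - \frac{2}{f} + \frac{6}{f^{2}}$
$P{\left(O,B \right)} = \frac{16 O}{25}$ ($P{\left(O,B \right)} = \frac{2 \left(3 - -5\right)}{25} O = 2 \cdot \frac{1}{25} \left(3 + 5\right) O = 2 \cdot \frac{1}{25} \cdot 8 O = \frac{16 O}{25}$)
$W = \frac{1352569}{625}$ ($W = \left(\frac{16}{25} \left(-7\right) + 51\right)^{2} = \left(- \frac{112}{25} + 51\right)^{2} = \left(\frac{1163}{25}\right)^{2} = \frac{1352569}{625} \approx 2164.1$)
$\frac{1}{-7627 + W} = \frac{1}{-7627 + \frac{1352569}{625}} = \frac{1}{- \frac{3414306}{625}} = - \frac{625}{3414306}$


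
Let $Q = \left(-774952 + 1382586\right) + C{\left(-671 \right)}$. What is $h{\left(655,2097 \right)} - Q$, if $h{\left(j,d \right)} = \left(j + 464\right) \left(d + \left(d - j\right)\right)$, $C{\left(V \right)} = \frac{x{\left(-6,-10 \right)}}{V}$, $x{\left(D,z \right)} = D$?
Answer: $\frac{2249532191}{671} \approx 3.3525 \cdot 10^{6}$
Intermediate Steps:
$C{\left(V \right)} = - \frac{6}{V}$
$h{\left(j,d \right)} = \left(464 + j\right) \left(- j + 2 d\right)$
$Q = \frac{407722420}{671}$ ($Q = \left(-774952 + 1382586\right) - \frac{6}{-671} = 607634 - - \frac{6}{671} = 607634 + \frac{6}{671} = \frac{407722420}{671} \approx 6.0763 \cdot 10^{5}$)
$h{\left(655,2097 \right)} - Q = \left(- 655^{2} - 303920 + 928 \cdot 2097 + 2 \cdot 2097 \cdot 655\right) - \frac{407722420}{671} = \left(\left(-1\right) 429025 - 303920 + 1946016 + 2747070\right) - \frac{407722420}{671} = \left(-429025 - 303920 + 1946016 + 2747070\right) - \frac{407722420}{671} = 3960141 - \frac{407722420}{671} = \frac{2249532191}{671}$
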